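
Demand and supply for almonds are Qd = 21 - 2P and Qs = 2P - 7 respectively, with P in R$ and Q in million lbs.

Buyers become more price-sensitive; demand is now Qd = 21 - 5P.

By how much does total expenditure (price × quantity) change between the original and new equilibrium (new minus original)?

Original equilibrium: 21 - 2P = 2P - 7 gives 28 = 4P, so P = 7 and Q = 7.
After the shift, demand is Qd = 21 - 5P and supply is Qs = 2P - 7.
Clearing the new market: 21 - 5P = 2P - 7, so P = 4 and Q = 1.
Expenditure moves from 7×7 = 49 to 4×1 = 4; change = -45.

-45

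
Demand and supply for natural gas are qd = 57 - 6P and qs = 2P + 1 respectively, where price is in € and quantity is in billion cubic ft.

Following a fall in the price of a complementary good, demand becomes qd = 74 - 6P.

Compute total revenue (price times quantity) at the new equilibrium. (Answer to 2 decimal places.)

Initially, 57 - 6P = 2P + 1, so 56 = 8P and P = 7, q = 15.
The new curves are qd = 74 - 6P (demand) and qs = 2P + 1 (supply).
Setting them equal: 74 - 6P = 2P + 1 → 73 = 8P, so P = 9.125 and q = 19.25.
New expenditure = 9.125 × 19.25 = 175.66.

175.66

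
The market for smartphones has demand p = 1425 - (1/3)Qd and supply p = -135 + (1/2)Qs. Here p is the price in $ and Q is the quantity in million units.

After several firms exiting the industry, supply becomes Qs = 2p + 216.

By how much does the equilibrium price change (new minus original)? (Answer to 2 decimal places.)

+10.80

Original equilibrium: 4275 - 3p = 2p + 270 gives 4005 = 5p, so p = 801 and Q = 1872.
After the shift, demand is Qd = 4275 - 3p and supply is Qs = 2p + 216.
Setting them equal: 4275 - 3p = 2p + 216 → 4059 = 5p, so p = 811.8 and Q = 1839.6.
Δp = 811.8 − 801 = +10.80.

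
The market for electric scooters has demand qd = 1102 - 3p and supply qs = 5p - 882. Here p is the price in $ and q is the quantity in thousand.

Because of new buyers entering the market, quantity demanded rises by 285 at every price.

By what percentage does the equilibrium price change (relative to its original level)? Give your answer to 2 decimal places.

Initially, 1102 - 3p = 5p - 882, so 1984 = 8p and p = 248, q = 358.
The new curves are qd = 1387 - 3p (demand) and qs = 5p - 882 (supply).
Setting them equal: 1387 - 3p = 5p - 882 → 2269 = 8p, so p = 283.625 and q = 536.125.
%Δp = (283.625 − 248) / 248 × 100 = +14.36%.

+14.36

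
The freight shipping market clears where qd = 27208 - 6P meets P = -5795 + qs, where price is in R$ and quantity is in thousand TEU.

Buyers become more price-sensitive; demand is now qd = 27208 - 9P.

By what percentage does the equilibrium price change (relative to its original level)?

Solve the original market: 27208 - 6P = P + 5795, hence P = 3059 and q = 8854.
The shock moves the curves to qd = 27208 - 9P and qs = P + 5795.
Equate the new curves: 27208 - 9P = P + 5795, giving 21413 = 10P, P = 2141.3, q = 7936.3.
%ΔP = (2141.3 − 3059) / 3059 × 100 = -30%.

-30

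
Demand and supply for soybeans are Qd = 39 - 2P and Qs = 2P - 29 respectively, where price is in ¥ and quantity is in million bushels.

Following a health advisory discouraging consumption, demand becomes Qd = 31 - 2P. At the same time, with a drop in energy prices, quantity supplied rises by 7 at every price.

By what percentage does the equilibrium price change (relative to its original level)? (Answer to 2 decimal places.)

-22.06

Before the shock: 39 - 2P = 2P - 29 ⇒ 68 = 4P ⇒ P = 17, Q = 5.
With the change applied: demand Qd = 31 - 2P, supply Qs = 2P - 22.
New equilibrium: 31 - 2P = 2P - 22 ⇒ 53 = 4P ⇒ P = 13.25, Q = 4.5.
%ΔP = (13.25 − 17) / 17 × 100 = -22.06%.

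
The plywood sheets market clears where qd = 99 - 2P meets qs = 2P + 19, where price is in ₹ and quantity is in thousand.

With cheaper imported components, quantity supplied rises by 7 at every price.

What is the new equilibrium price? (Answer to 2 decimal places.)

Before the shock: 99 - 2P = 2P + 19 ⇒ 80 = 4P ⇒ P = 20, q = 59.
The new curves are qd = 99 - 2P (demand) and qs = 2P + 26 (supply).
New equilibrium: 99 - 2P = 2P + 26 ⇒ 73 = 4P ⇒ P = 18.25, q = 62.5.

18.25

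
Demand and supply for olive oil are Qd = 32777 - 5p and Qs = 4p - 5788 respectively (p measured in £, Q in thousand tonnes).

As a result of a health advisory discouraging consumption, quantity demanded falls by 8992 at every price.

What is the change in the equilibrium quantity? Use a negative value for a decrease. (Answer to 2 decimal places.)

Initially, 32777 - 5p = 4p - 5788, so 38565 = 9p and p = 4285, Q = 11352.
The shock moves the curves to Qd = 23785 - 5p and Qs = 4p - 5788.
Setting them equal: 23785 - 5p = 4p - 5788 → 29573 = 9p, so p = 29573/9 ≈ 3285.8889 and Q = 66200/9 ≈ 7355.5556.
ΔQ = 7355.5556 − 11352 = -3996.44.

-3996.44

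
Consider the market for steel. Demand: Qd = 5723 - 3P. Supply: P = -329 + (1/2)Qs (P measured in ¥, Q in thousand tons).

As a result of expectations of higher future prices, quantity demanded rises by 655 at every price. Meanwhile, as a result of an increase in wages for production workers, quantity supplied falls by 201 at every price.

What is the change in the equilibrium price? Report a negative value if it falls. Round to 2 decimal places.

+171.20

Original equilibrium: 5723 - 3P = 2P + 658 gives 5065 = 5P, so P = 1013 and Q = 2684.
After the shift, demand is Qd = 6378 - 3P and supply is Qs = 2P + 457.
Clearing the new market: 6378 - 3P = 2P + 457, so P = 1184.2 and Q = 2825.4.
ΔP = 1184.2 − 1013 = +171.20.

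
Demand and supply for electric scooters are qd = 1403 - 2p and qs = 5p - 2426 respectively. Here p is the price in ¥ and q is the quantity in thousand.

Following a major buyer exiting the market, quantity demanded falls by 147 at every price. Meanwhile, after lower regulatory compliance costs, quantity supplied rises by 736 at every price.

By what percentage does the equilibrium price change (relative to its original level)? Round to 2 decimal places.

Original equilibrium: 1403 - 2p = 5p - 2426 gives 3829 = 7p, so p = 547 and q = 309.
With the change applied: demand qd = 1256 - 2p, supply qs = 5p - 1690.
New equilibrium: 1256 - 2p = 5p - 1690 ⇒ 2946 = 7p ⇒ p = 2946/7 ≈ 420.8571, q = 2900/7 ≈ 414.2857.
%Δp = (420.8571 − 547) / 547 × 100 = -23.06%.

-23.06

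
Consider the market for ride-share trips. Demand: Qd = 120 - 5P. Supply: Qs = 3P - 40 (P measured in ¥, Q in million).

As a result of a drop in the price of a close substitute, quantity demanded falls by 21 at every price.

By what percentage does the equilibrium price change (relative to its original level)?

-13.125

Original equilibrium: 120 - 5P = 3P - 40 gives 160 = 8P, so P = 20 and Q = 20.
The shock moves the curves to Qd = 99 - 5P and Qs = 3P - 40.
Setting them equal: 99 - 5P = 3P - 40 → 139 = 8P, so P = 17.375 and Q = 12.125.
%ΔP = (17.375 − 20) / 20 × 100 = -13.125%.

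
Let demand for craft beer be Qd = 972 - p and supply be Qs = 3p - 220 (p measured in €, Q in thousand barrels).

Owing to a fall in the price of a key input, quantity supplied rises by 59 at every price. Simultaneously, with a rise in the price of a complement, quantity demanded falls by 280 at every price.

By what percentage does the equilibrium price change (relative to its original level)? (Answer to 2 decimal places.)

Solve the original market: 972 - p = 3p - 220, hence p = 298 and Q = 674.
The new curves are Qd = 692 - p (demand) and Qs = 3p - 161 (supply).
Clearing the new market: 692 - p = 3p - 161, so p = 213.25 and Q = 478.75.
%Δp = (213.25 − 298) / 298 × 100 = -28.44%.

-28.44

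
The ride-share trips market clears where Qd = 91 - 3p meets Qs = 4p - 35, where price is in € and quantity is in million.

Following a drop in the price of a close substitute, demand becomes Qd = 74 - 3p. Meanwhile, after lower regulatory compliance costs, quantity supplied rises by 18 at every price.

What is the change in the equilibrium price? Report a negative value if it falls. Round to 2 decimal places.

-5.00

Solve the original market: 91 - 3p = 4p - 35, hence p = 18 and Q = 37.
The new curves are Qd = 74 - 3p (demand) and Qs = 4p - 17 (supply).
Equate the new curves: 74 - 3p = 4p - 17, giving 91 = 7p, p = 13, Q = 35.
Δp = 13 − 18 = -5.00.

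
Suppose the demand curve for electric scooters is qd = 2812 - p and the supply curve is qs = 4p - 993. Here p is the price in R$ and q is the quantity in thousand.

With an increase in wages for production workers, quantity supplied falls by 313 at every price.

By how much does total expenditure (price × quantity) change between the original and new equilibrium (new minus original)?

+76835.24

Initially, 2812 - p = 4p - 993, so 3805 = 5p and p = 761, q = 2051.
The new curves are qd = 2812 - p (demand) and qs = 4p - 1306 (supply).
Clearing the new market: 2812 - p = 4p - 1306, so p = 823.6 and q = 1988.4.
Expenditure moves from 761×2051 = 1560811 to 823.6×1988.4 = 1637646.24; change = +76835.24.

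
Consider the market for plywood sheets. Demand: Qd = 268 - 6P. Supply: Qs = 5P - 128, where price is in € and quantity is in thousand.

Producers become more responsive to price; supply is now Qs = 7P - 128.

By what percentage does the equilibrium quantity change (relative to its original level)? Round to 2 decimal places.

Initially, 268 - 6P = 5P - 128, so 396 = 11P and P = 36, Q = 52.
The new curves are Qd = 268 - 6P (demand) and Qs = 7P - 128 (supply).
New equilibrium: 268 - 6P = 7P - 128 ⇒ 396 = 13P ⇒ P = 396/13 ≈ 30.4615, Q = 1108/13 ≈ 85.2308.
%ΔQ = (85.2308 − 52) / 52 × 100 = +63.91%.

+63.91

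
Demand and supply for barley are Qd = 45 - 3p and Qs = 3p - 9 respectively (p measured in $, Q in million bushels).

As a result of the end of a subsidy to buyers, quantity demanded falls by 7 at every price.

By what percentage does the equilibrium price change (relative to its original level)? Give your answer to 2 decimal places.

-12.96

Solve the original market: 45 - 3p = 3p - 9, hence p = 9 and Q = 18.
The new curves are Qd = 38 - 3p (demand) and Qs = 3p - 9 (supply).
Clearing the new market: 38 - 3p = 3p - 9, so p = 47/6 ≈ 7.8333 and Q = 14.5.
%Δp = (7.8333 − 9) / 9 × 100 = -12.96%.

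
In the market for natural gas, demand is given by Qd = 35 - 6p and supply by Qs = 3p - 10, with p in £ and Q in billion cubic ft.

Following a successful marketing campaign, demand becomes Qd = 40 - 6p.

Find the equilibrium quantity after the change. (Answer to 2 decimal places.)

6.67

Initially, 35 - 6p = 3p - 10, so 45 = 9p and p = 5, Q = 5.
The shock moves the curves to Qd = 40 - 6p and Qs = 3p - 10.
Setting them equal: 40 - 6p = 3p - 10 → 50 = 9p, so p = 50/9 ≈ 5.5556 and Q = 20/3 ≈ 6.6667.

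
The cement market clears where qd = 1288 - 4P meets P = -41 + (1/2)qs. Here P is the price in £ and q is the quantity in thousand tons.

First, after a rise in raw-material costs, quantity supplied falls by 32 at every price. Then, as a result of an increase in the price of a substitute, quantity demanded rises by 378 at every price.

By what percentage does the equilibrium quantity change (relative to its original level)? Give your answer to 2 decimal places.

Solve the original market: 1288 - 4P = 2P + 82, hence P = 201 and q = 484.
The shock moves the curves to qd = 1666 - 4P and qs = 2P + 50.
Clearing the new market: 1666 - 4P = 2P + 50, so P = 808/3 ≈ 269.3333 and q = 1766/3 ≈ 588.6667.
%Δq = (588.6667 − 484) / 484 × 100 = +21.63%.

+21.63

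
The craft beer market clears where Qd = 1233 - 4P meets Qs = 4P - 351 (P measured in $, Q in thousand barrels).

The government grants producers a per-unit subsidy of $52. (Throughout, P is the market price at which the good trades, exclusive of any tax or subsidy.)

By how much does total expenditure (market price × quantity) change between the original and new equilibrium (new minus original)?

Solve the original market: 1233 - 4P = 4P - 351, hence P = 198 and Q = 441.
Since sellers receive the price plus the subsidy, the effective supply curve becomes Qs = 4P - 143.
Equate the new curves: 1233 - 4P = 4P - 143, giving 1376 = 8P, P = 172, Q = 545.
Expenditure moves from 198×441 = 87318 to 172×545 = 93740; change = +6422.

+6422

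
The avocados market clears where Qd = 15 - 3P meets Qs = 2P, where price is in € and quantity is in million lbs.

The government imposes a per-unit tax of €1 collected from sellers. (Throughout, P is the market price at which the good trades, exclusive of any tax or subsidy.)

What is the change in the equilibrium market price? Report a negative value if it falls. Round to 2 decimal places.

+0.40

Before the shock: 15 - 3P = 2P ⇒ 15 = 5P ⇒ P = 3, Q = 6.
Since sellers keep the price net of the tax, the effective supply curve becomes Qs = 2P - 2.
Equate the new curves: 15 - 3P = 2P - 2, giving 17 = 5P, P = 3.4, Q = 4.8.
ΔP = 3.4 − 3 = +0.40.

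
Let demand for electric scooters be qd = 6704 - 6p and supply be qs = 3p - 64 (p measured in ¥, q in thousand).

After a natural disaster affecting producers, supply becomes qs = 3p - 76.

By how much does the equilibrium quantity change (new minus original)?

Initially, 6704 - 6p = 3p - 64, so 6768 = 9p and p = 752, q = 2192.
With the change applied: demand qd = 6704 - 6p, supply qs = 3p - 76.
Setting them equal: 6704 - 6p = 3p - 76 → 6780 = 9p, so p = 2260/3 ≈ 753.3333 and q = 2184.
Δq = 2184 − 2192 = -8.

-8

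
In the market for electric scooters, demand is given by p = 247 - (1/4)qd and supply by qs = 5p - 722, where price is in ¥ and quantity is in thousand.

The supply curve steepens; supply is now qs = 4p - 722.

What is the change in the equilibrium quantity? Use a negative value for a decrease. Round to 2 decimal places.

Solve the original market: 988 - 4p = 5p - 722, hence p = 190 and q = 228.
After the shift, demand is qd = 988 - 4p and supply is qs = 4p - 722.
Clearing the new market: 988 - 4p = 4p - 722, so p = 213.75 and q = 133.
Δq = 133 − 228 = -95.00.

-95.00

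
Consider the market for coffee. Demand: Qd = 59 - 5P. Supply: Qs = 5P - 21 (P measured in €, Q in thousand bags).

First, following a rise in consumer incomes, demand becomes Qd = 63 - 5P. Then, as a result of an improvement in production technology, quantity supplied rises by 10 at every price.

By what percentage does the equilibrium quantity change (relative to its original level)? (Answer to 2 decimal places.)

+36.84

Initially, 59 - 5P = 5P - 21, so 80 = 10P and P = 8, Q = 19.
The new curves are Qd = 63 - 5P (demand) and Qs = 5P - 11 (supply).
Clearing the new market: 63 - 5P = 5P - 11, so P = 7.4 and Q = 26.
%ΔQ = (26 − 19) / 19 × 100 = +36.84%.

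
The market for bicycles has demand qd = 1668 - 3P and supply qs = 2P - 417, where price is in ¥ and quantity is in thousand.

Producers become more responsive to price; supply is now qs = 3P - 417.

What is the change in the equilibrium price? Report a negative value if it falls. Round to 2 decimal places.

-69.50

Before the shock: 1668 - 3P = 2P - 417 ⇒ 2085 = 5P ⇒ P = 417, q = 417.
The new curves are qd = 1668 - 3P (demand) and qs = 3P - 417 (supply).
Setting them equal: 1668 - 3P = 3P - 417 → 2085 = 6P, so P = 347.5 and q = 625.5.
ΔP = 347.5 − 417 = -69.50.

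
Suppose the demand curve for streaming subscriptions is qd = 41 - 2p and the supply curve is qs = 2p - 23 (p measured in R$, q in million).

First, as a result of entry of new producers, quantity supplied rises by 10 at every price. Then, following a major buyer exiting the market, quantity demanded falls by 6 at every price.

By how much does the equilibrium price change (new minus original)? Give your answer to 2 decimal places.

-4.00

Solve the original market: 41 - 2p = 2p - 23, hence p = 16 and q = 9.
The shock moves the curves to qd = 35 - 2p and qs = 2p - 13.
New equilibrium: 35 - 2p = 2p - 13 ⇒ 48 = 4p ⇒ p = 12, q = 11.
Δp = 12 − 16 = -4.00.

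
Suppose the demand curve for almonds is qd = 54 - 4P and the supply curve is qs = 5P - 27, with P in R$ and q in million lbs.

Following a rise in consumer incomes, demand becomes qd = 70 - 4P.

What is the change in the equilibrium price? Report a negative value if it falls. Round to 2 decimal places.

Initially, 54 - 4P = 5P - 27, so 81 = 9P and P = 9, q = 18.
With the change applied: demand qd = 70 - 4P, supply qs = 5P - 27.
Setting them equal: 70 - 4P = 5P - 27 → 97 = 9P, so P = 97/9 ≈ 10.7778 and q = 242/9 ≈ 26.8889.
ΔP = 10.7778 − 9 = +1.78.

+1.78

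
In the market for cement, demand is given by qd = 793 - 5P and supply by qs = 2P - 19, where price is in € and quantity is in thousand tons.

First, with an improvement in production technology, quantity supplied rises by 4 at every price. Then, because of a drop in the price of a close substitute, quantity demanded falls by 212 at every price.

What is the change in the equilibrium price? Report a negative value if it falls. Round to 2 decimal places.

-30.86

Before the shock: 793 - 5P = 2P - 19 ⇒ 812 = 7P ⇒ P = 116, q = 213.
After the shift, demand is qd = 581 - 5P and supply is qs = 2P - 15.
Equate the new curves: 581 - 5P = 2P - 15, giving 596 = 7P, P = 596/7 ≈ 85.1429, q = 1087/7 ≈ 155.2857.
ΔP = 85.1429 − 116 = -30.86.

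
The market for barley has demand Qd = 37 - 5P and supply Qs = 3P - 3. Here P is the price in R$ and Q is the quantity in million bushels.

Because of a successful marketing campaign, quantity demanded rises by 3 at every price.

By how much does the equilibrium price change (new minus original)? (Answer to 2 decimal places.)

+0.38

Before the shock: 37 - 5P = 3P - 3 ⇒ 40 = 8P ⇒ P = 5, Q = 12.
With the change applied: demand Qd = 40 - 5P, supply Qs = 3P - 3.
Equate the new curves: 40 - 5P = 3P - 3, giving 43 = 8P, P = 5.375, Q = 13.125.
ΔP = 5.375 − 5 = +0.38.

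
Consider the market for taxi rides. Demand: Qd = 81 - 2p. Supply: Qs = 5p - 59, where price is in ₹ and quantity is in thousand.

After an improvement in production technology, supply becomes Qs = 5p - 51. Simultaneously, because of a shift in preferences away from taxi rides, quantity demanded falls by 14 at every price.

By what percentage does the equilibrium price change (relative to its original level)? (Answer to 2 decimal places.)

Before the shock: 81 - 2p = 5p - 59 ⇒ 140 = 7p ⇒ p = 20, Q = 41.
After the shift, demand is Qd = 67 - 2p and supply is Qs = 5p - 51.
New equilibrium: 67 - 2p = 5p - 51 ⇒ 118 = 7p ⇒ p = 118/7 ≈ 16.8571, Q = 233/7 ≈ 33.2857.
%Δp = (16.8571 − 20) / 20 × 100 = -15.71%.

-15.71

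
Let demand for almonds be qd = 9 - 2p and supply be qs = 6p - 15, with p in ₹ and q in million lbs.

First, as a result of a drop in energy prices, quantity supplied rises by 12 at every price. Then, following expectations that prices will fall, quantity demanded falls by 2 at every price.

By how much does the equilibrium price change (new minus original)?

Initially, 9 - 2p = 6p - 15, so 24 = 8p and p = 3, q = 3.
The shock moves the curves to qd = 7 - 2p and qs = 6p - 3.
Setting them equal: 7 - 2p = 6p - 3 → 10 = 8p, so p = 1.25 and q = 4.5.
Δp = 1.25 − 3 = -1.75.

-1.75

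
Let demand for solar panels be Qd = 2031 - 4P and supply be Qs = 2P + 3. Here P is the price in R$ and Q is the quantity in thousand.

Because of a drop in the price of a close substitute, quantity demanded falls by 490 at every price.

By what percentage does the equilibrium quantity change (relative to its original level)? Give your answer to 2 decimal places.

Solve the original market: 2031 - 4P = 2P + 3, hence P = 338 and Q = 679.
The shock moves the curves to Qd = 1541 - 4P and Qs = 2P + 3.
New equilibrium: 1541 - 4P = 2P + 3 ⇒ 1538 = 6P ⇒ P = 769/3 ≈ 256.3333, Q = 1547/3 ≈ 515.6667.
%ΔQ = (515.6667 − 679) / 679 × 100 = -24.05%.

-24.05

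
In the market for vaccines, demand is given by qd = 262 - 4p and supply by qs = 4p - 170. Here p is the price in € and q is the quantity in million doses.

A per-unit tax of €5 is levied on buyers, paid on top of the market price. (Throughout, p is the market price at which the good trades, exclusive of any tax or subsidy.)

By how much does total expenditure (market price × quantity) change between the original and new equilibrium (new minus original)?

-630

Solve the original market: 262 - 4p = 4p - 170, hence p = 54 and q = 46.
Since buyers pay the price plus the tax, the effective demand curve becomes qd = 242 - 4p.
Setting them equal: 242 - 4p = 4p - 170 → 412 = 8p, so p = 51.5 and q = 36.
Expenditure moves from 54×46 = 2484 to 51.5×36 = 1854; change = -630.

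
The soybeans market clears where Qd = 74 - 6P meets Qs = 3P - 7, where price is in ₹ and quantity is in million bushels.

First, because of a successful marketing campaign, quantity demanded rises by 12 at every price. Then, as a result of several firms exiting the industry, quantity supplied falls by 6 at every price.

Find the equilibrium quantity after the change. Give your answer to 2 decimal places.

20.00

Before the shock: 74 - 6P = 3P - 7 ⇒ 81 = 9P ⇒ P = 9, Q = 20.
With the change applied: demand Qd = 86 - 6P, supply Qs = 3P - 13.
Setting them equal: 86 - 6P = 3P - 13 → 99 = 9P, so P = 11 and Q = 20.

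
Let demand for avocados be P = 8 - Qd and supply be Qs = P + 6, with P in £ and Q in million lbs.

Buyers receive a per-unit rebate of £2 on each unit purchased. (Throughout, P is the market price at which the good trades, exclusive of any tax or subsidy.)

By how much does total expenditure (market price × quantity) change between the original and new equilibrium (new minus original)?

+9

Solve the original market: 8 - P = P + 6, hence P = 1 and Q = 7.
Since buyers' out-of-pocket price is the market price minus the rebate, the effective demand curve becomes Qd = 10 - P.
Equate the new curves: 10 - P = P + 6, giving 4 = 2P, P = 2, Q = 8.
Expenditure moves from 1×7 = 7 to 2×8 = 16; change = +9.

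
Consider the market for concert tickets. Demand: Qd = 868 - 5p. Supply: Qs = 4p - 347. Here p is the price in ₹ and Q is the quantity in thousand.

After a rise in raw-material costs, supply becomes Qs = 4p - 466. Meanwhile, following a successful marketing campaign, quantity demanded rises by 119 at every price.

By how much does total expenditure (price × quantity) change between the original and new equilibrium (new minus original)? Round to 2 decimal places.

Before the shock: 868 - 5p = 4p - 347 ⇒ 1215 = 9p ⇒ p = 135, Q = 193.
The shock moves the curves to Qd = 987 - 5p and Qs = 4p - 466.
Setting them equal: 987 - 5p = 4p - 466 → 1453 = 9p, so p = 1453/9 ≈ 161.4444 and Q = 1618/9 ≈ 179.7778.
Expenditure moves from 135×193 = 26055 to 161.4444×179.7778 = 29024.1235; change = +2969.12.

+2969.12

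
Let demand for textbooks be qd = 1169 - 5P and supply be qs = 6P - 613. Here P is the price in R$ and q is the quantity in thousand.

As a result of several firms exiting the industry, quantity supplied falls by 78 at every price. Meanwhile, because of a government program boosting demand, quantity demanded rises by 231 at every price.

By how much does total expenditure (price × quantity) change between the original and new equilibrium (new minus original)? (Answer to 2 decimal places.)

+27296.50

Original equilibrium: 1169 - 5P = 6P - 613 gives 1782 = 11P, so P = 162 and q = 359.
After the shift, demand is qd = 1400 - 5P and supply is qs = 6P - 691.
Setting them equal: 1400 - 5P = 6P - 691 → 2091 = 11P, so P = 2091/11 ≈ 190.0909 and q = 4945/11 ≈ 449.5455.
Expenditure moves from 162×359 = 58158 to 190.0909×449.5455 = 85454.5041; change = +27296.50.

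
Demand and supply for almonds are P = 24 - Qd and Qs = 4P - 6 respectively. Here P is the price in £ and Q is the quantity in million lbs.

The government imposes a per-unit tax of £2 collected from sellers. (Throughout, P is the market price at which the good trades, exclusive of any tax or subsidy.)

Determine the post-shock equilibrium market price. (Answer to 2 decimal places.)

Original equilibrium: 24 - P = 4P - 6 gives 30 = 5P, so P = 6 and Q = 18.
Since sellers keep the price net of the tax, the effective supply curve becomes Qs = 4P - 14.
Setting them equal: 24 - P = 4P - 14 → 38 = 5P, so P = 7.6 and Q = 16.4.

7.60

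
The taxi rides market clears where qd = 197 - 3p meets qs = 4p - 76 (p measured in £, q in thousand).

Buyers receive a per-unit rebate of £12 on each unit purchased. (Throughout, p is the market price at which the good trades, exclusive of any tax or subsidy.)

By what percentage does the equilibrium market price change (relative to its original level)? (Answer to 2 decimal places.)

Before the shock: 197 - 3p = 4p - 76 ⇒ 273 = 7p ⇒ p = 39, q = 80.
Since buyers' out-of-pocket price is the market price minus the rebate, the effective demand curve becomes qd = 233 - 3p.
Setting them equal: 233 - 3p = 4p - 76 → 309 = 7p, so p = 309/7 ≈ 44.1429 and q = 704/7 ≈ 100.5714.
%Δp = (44.1429 − 39) / 39 × 100 = +13.19%.

+13.19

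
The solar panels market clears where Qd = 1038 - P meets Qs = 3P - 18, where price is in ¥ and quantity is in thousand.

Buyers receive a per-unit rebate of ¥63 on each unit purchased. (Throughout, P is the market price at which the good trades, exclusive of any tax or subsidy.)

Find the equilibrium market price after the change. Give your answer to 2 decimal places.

279.75

Before the shock: 1038 - P = 3P - 18 ⇒ 1056 = 4P ⇒ P = 264, Q = 774.
Since buyers' out-of-pocket price is the market price minus the rebate, the effective demand curve becomes Qd = 1101 - P.
Setting them equal: 1101 - P = 3P - 18 → 1119 = 4P, so P = 279.75 and Q = 821.25.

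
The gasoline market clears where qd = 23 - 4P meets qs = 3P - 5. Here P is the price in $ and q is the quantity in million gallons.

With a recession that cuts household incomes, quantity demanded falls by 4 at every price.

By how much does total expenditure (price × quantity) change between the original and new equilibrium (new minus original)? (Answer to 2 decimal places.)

Original equilibrium: 23 - 4P = 3P - 5 gives 28 = 7P, so P = 4 and q = 7.
The new curves are qd = 19 - 4P (demand) and qs = 3P - 5 (supply).
New equilibrium: 19 - 4P = 3P - 5 ⇒ 24 = 7P ⇒ P = 24/7 ≈ 3.4286, q = 37/7 ≈ 5.2857.
Expenditure moves from 4×7 = 28 to 3.4286×5.2857 = 18.1224; change = -9.88.

-9.88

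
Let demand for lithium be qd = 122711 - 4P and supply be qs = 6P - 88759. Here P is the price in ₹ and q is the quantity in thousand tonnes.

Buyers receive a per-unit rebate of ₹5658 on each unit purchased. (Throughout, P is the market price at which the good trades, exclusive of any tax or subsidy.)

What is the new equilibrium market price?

Original equilibrium: 122711 - 4P = 6P - 88759 gives 211470 = 10P, so P = 21147 and q = 38123.
Since buyers' out-of-pocket price is the market price minus the rebate, the effective demand curve becomes qd = 145343 - 4P.
Setting them equal: 145343 - 4P = 6P - 88759 → 234102 = 10P, so P = 23410.2 and q = 51702.2.

23410.2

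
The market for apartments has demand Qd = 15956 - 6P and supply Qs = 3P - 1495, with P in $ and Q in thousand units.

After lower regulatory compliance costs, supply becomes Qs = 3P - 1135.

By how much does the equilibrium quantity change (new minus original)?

Before the shock: 15956 - 6P = 3P - 1495 ⇒ 17451 = 9P ⇒ P = 1939, Q = 4322.
The new curves are Qd = 15956 - 6P (demand) and Qs = 3P - 1135 (supply).
Setting them equal: 15956 - 6P = 3P - 1135 → 17091 = 9P, so P = 1899 and Q = 4562.
ΔQ = 4562 − 4322 = +240.

+240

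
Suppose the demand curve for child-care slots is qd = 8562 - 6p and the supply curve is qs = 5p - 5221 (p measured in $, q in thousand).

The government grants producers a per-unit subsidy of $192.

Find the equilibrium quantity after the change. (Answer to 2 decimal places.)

1567.64

Initially, 8562 - 6p = 5p - 5221, so 13783 = 11p and p = 1253, q = 1044.
Since sellers receive the price plus the subsidy, the effective supply curve becomes qs = 5p - 4261.
Equate the new curves: 8562 - 6p = 5p - 4261, giving 12823 = 11p, p = 12823/11 ≈ 1165.7273, q = 17244/11 ≈ 1567.6364.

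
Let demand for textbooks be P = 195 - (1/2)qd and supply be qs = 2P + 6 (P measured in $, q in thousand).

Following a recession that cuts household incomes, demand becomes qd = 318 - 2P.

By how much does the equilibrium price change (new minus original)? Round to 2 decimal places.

Original equilibrium: 390 - 2P = 2P + 6 gives 384 = 4P, so P = 96 and q = 198.
With the change applied: demand qd = 318 - 2P, supply qs = 2P + 6.
Clearing the new market: 318 - 2P = 2P + 6, so P = 78 and q = 162.
ΔP = 78 − 96 = -18.00.

-18.00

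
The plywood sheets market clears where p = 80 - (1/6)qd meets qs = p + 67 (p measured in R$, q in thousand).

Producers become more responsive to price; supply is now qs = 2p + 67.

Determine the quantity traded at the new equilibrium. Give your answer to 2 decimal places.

170.25

Original equilibrium: 480 - 6p = p + 67 gives 413 = 7p, so p = 59 and q = 126.
After the shift, demand is qd = 480 - 6p and supply is qs = 2p + 67.
Clearing the new market: 480 - 6p = 2p + 67, so p = 51.625 and q = 170.25.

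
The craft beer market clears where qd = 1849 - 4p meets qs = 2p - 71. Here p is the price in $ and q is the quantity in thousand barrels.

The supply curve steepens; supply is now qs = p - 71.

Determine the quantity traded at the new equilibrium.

313

Initially, 1849 - 4p = 2p - 71, so 1920 = 6p and p = 320, q = 569.
The shock moves the curves to qd = 1849 - 4p and qs = p - 71.
Clearing the new market: 1849 - 4p = p - 71, so p = 384 and q = 313.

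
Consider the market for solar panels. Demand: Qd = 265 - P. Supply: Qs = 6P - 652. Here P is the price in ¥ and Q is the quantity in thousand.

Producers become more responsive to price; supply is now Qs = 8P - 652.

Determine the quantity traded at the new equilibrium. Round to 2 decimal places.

Solve the original market: 265 - P = 6P - 652, hence P = 131 and Q = 134.
The shock moves the curves to Qd = 265 - P and Qs = 8P - 652.
Setting them equal: 265 - P = 8P - 652 → 917 = 9P, so P = 917/9 ≈ 101.8889 and Q = 1468/9 ≈ 163.1111.

163.11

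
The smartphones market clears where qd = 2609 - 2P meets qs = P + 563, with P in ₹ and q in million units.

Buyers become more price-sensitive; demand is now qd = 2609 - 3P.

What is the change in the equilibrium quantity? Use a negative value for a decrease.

Solve the original market: 2609 - 2P = P + 563, hence P = 682 and q = 1245.
After the shift, demand is qd = 2609 - 3P and supply is qs = P + 563.
Clearing the new market: 2609 - 3P = P + 563, so P = 511.5 and q = 1074.5.
Δq = 1074.5 − 1245 = -170.5.

-170.5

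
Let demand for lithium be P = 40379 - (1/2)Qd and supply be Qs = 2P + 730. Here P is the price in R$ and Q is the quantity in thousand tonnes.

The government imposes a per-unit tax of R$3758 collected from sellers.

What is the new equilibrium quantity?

Original equilibrium: 80758 - 2P = 2P + 730 gives 80028 = 4P, so P = 20007 and Q = 40744.
Since sellers keep the price net of the tax, the effective supply curve becomes Qs = 2P - 6786.
Clearing the new market: 80758 - 2P = 2P - 6786, so P = 21886 and Q = 36986.

36986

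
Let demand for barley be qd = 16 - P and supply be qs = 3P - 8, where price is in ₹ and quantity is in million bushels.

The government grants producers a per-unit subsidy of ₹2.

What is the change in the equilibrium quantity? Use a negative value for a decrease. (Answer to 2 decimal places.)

Original equilibrium: 16 - P = 3P - 8 gives 24 = 4P, so P = 6 and q = 10.
Since sellers receive the price plus the subsidy, the effective supply curve becomes qs = 3P - 2.
Clearing the new market: 16 - P = 3P - 2, so P = 4.5 and q = 11.5.
Δq = 11.5 − 10 = +1.50.

+1.50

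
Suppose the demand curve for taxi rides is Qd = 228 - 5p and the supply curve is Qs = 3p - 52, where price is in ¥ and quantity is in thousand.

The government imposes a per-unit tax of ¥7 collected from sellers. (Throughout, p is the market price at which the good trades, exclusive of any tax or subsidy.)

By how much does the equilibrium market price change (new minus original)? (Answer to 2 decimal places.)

Initially, 228 - 5p = 3p - 52, so 280 = 8p and p = 35, Q = 53.
Since sellers keep the price net of the tax, the effective supply curve becomes Qs = 3p - 73.
Setting them equal: 228 - 5p = 3p - 73 → 301 = 8p, so p = 37.625 and Q = 39.875.
Δp = 37.625 − 35 = +2.63.

+2.63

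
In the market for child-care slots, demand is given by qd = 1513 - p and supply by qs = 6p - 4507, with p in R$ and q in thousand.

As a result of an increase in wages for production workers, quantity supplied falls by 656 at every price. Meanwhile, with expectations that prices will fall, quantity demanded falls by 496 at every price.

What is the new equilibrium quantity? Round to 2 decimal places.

Solve the original market: 1513 - p = 6p - 4507, hence p = 860 and q = 653.
The new curves are qd = 1017 - p (demand) and qs = 6p - 5163 (supply).
Setting them equal: 1017 - p = 6p - 5163 → 6180 = 7p, so p = 6180/7 ≈ 882.8571 and q = 939/7 ≈ 134.1429.

134.14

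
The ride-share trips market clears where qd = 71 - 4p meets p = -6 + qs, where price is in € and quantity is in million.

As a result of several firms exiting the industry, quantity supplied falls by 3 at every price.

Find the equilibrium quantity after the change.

Before the shock: 71 - 4p = p + 6 ⇒ 65 = 5p ⇒ p = 13, q = 19.
With the change applied: demand qd = 71 - 4p, supply qs = p + 3.
New equilibrium: 71 - 4p = p + 3 ⇒ 68 = 5p ⇒ p = 13.6, q = 16.6.

16.6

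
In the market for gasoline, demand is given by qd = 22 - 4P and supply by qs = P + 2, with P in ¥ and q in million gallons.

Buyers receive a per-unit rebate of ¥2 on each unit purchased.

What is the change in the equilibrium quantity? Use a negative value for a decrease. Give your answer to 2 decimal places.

+1.60

Original equilibrium: 22 - 4P = P + 2 gives 20 = 5P, so P = 4 and q = 6.
Since buyers' out-of-pocket price is the market price minus the rebate, the effective demand curve becomes qd = 30 - 4P.
New equilibrium: 30 - 4P = P + 2 ⇒ 28 = 5P ⇒ P = 5.6, q = 7.6.
Δq = 7.6 − 6 = +1.60.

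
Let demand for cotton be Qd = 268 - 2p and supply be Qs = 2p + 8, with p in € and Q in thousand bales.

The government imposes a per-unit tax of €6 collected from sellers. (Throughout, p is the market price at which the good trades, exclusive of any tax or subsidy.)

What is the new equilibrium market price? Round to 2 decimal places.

Solve the original market: 268 - 2p = 2p + 8, hence p = 65 and Q = 138.
Since sellers keep the price net of the tax, the effective supply curve becomes Qs = 2p - 4.
Setting them equal: 268 - 2p = 2p - 4 → 272 = 4p, so p = 68 and Q = 132.

68.00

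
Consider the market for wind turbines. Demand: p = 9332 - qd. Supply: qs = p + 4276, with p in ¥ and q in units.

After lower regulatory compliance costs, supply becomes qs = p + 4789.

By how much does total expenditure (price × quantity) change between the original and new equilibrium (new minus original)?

-1162586.25

Solve the original market: 9332 - p = p + 4276, hence p = 2528 and q = 6804.
With the change applied: demand qd = 9332 - p, supply qs = p + 4789.
Clearing the new market: 9332 - p = p + 4789, so p = 2271.5 and q = 7060.5.
Expenditure moves from 2528×6804 = 17200512 to 2271.5×7060.5 = 16037925.75; change = -1162586.25.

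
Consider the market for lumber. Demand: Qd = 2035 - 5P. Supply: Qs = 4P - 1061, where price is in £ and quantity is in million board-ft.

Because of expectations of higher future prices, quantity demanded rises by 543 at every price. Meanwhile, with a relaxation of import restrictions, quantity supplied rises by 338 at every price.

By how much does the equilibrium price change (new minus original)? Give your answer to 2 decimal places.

Original equilibrium: 2035 - 5P = 4P - 1061 gives 3096 = 9P, so P = 344 and Q = 315.
The shock moves the curves to Qd = 2578 - 5P and Qs = 4P - 723.
Setting them equal: 2578 - 5P = 4P - 723 → 3301 = 9P, so P = 3301/9 ≈ 366.7778 and Q = 6697/9 ≈ 744.1111.
ΔP = 366.7778 − 344 = +22.78.

+22.78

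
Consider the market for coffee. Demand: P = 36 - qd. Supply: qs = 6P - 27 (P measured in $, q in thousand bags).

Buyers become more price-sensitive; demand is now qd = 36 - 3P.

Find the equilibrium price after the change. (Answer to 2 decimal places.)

Initially, 36 - P = 6P - 27, so 63 = 7P and P = 9, q = 27.
With the change applied: demand qd = 36 - 3P, supply qs = 6P - 27.
Clearing the new market: 36 - 3P = 6P - 27, so P = 7 and q = 15.

7.00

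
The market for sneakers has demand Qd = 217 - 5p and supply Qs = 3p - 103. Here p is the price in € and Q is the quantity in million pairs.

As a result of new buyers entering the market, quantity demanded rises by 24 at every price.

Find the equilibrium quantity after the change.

Solve the original market: 217 - 5p = 3p - 103, hence p = 40 and Q = 17.
The shock moves the curves to Qd = 241 - 5p and Qs = 3p - 103.
Equate the new curves: 241 - 5p = 3p - 103, giving 344 = 8p, p = 43, Q = 26.

26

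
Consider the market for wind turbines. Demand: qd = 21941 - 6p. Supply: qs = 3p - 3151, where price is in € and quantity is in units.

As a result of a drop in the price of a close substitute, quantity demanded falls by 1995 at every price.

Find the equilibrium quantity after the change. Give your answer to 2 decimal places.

4548.00

Solve the original market: 21941 - 6p = 3p - 3151, hence p = 2788 and q = 5213.
After the shift, demand is qd = 19946 - 6p and supply is qs = 3p - 3151.
Clearing the new market: 19946 - 6p = 3p - 3151, so p = 7699/3 ≈ 2566.3333 and q = 4548.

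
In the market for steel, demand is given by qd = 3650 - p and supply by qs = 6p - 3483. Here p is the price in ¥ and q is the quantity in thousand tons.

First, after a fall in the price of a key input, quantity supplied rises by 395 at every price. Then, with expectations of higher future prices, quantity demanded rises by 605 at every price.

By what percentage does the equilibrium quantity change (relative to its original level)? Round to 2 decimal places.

+21.85

Before the shock: 3650 - p = 6p - 3483 ⇒ 7133 = 7p ⇒ p = 1019, q = 2631.
After the shift, demand is qd = 4255 - p and supply is qs = 6p - 3088.
Clearing the new market: 4255 - p = 6p - 3088, so p = 1049 and q = 3206.
%Δq = (3206 − 2631) / 2631 × 100 = +21.85%.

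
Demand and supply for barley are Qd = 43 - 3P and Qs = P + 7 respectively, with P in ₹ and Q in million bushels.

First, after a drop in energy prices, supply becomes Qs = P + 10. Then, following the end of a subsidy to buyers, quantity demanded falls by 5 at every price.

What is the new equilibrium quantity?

Solve the original market: 43 - 3P = P + 7, hence P = 9 and Q = 16.
With the change applied: demand Qd = 38 - 3P, supply Qs = P + 10.
Clearing the new market: 38 - 3P = P + 10, so P = 7 and Q = 17.

17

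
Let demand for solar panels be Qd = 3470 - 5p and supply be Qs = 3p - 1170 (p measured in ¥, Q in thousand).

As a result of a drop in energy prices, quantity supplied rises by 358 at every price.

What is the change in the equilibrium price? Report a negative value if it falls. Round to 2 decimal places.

Original equilibrium: 3470 - 5p = 3p - 1170 gives 4640 = 8p, so p = 580 and Q = 570.
With the change applied: demand Qd = 3470 - 5p, supply Qs = 3p - 812.
Setting them equal: 3470 - 5p = 3p - 812 → 4282 = 8p, so p = 535.25 and Q = 793.75.
Δp = 535.25 − 580 = -44.75.

-44.75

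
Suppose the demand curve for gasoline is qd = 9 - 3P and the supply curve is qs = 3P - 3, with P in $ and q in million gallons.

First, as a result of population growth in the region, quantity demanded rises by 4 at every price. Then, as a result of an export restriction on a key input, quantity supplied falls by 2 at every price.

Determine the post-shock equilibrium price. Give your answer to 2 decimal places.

3.00

Initially, 9 - 3P = 3P - 3, so 12 = 6P and P = 2, q = 3.
After the shift, demand is qd = 13 - 3P and supply is qs = 3P - 5.
Setting them equal: 13 - 3P = 3P - 5 → 18 = 6P, so P = 3 and q = 4.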